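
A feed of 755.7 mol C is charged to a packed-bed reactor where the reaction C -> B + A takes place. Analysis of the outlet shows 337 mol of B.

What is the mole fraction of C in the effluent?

0.383

For B: n = n₀ + 1ξ → 337 = 0 + 1ξ, giving ξ = 337 mol.
Outlet amounts (n = n₀ + ν ξ):
  C: 755.7 − 1(337) = 418.7
  B: 0 + 1(337) = 337
  A: 0 + 1(337) = 337
Total out = 1093 mol; y_C = 418.7 / 1093 = 0.3832.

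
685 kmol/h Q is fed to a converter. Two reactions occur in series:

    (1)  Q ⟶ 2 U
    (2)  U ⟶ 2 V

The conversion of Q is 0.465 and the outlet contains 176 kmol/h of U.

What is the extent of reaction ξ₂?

ξ₂ = 461 kmol/h

Conversion of Q: Q consumed = 1ξ₁ = 0.465 × 685 → ξ₁ = 318.5 kmol/h.
U balance: n_U = 0 + 2ξ₁ − 1ξ₂ = 176 → ξ₂ = (2·318.5 − 176)/1 = 461.1 kmol/h.
Outlet amounts (n = n₀ + Σ ν·ξ):
  Q: 685 − 1(318.5) = 366.5
  U: 0 + 2(318.5) − 1(461.1) = 176
  V: 0 + 2(461.1) = 922.1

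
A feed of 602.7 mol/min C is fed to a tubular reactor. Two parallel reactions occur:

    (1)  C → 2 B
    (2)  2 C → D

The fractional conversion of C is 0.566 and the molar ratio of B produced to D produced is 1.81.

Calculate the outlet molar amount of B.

213 mol/min

Conversion of C: C consumed = 0.566 × 602.7 = 341.1 mol/min = 1ξ₁ + 2ξ₂.
Selectivity: 2ξ₁ / (1ξ₂) = 1.81 → ξ₁ = 0.905 ξ₂.
Substitute: (1·0.905 + 2) ξ₂ = 341.1 → ξ₂ = 117.4 mol/min, ξ₁ = 106.3 mol/min.
Outlet amounts (n = n₀ + Σ ν·ξ):
  C: 602.7 − 1(106.3) − 2(117.4) = 261.6
  B: 0 + 2(106.3) = 212.5
  D: 0 + 1(117.4) = 117.4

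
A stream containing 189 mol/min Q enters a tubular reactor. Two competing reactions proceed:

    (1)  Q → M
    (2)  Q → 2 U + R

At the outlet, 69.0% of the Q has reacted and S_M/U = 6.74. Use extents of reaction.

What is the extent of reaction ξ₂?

Conversion of Q: Q consumed = 0.69 × 189 = 130.4 mol/min = 1ξ₁ + 1ξ₂.
Selectivity: 1ξ₁ / (2ξ₂) = 6.74 → ξ₁ = 13.48 ξ₂.
Substitute: (1·13.48 + 1) ξ₂ = 130.4 → ξ₂ = 9.006 mol/min, ξ₁ = 121.4 mol/min.
Outlet amounts (n = n₀ + Σ ν·ξ):
  Q: 189 − 1(121.4) − 1(9.006) = 58.59
  M: 0 + 1(121.4) = 121.4
  U: 0 + 2(9.006) = 18.01
  R: 0 + 1(9.006) = 9.006

ξ₂ = 9.01 mol/min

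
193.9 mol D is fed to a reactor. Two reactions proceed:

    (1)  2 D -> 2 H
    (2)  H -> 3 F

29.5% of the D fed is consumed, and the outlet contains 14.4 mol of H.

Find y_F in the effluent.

Conversion of D: D consumed = 2ξ₁ = 0.295 × 193.9 → ξ₁ = 28.6 mol.
H balance: n_H = 0 + 2ξ₁ − 1ξ₂ = 14.4 → ξ₂ = (2·28.6 − 14.4)/1 = 42.8 mol.
Outlet amounts (n = n₀ + Σ ν·ξ):
  D: 193.9 − 2(28.6) = 136.7
  H: 0 + 2(28.6) − 1(42.8) = 14.4
  F: 0 + 3(42.8) = 128.4
Total out = 279.5 mol; y_F = 128.4 / 279.5 = 0.4594.

0.459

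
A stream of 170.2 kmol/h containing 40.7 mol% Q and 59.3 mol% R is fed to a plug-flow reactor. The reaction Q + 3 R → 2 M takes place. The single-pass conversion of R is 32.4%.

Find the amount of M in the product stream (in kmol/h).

21.8 kmol/h

R reacted = 0.324 × 100.9 = 32.7 kmol/h; ν_R = −3, so ξ = 32.7/3 = 10.9 kmol/h.
Outlet amounts (n = n₀ + ν ξ):
  Q: 69.27 − 1(10.9) = 58.37
  R: 100.9 − 3(10.9) = 68.23
  M: 0 + 2(10.9) = 21.8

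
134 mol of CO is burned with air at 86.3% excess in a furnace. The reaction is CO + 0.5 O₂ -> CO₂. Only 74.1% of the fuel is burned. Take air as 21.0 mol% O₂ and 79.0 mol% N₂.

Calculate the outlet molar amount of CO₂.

99.3 mol

Stoichiometric O₂ = 0.5 × 134 = 67 mol; O₂ fed = 67 × 1.863 = 124.8 mol.
N₂ fed = 124.8 × 79/21 = 469.6 mol.
Fuel reacted = 0.741 × 134 → ξ = 99.29 mol.
Outlet (n = n₀ + ν ξ):
  CO: 134 − 1(99.29) = 34.71
  O₂: 124.8 − 0.5(99.29) = 75.17
  N₂: 469.6 (inert)
  CO₂: 0 + 1(99.29) = 99.29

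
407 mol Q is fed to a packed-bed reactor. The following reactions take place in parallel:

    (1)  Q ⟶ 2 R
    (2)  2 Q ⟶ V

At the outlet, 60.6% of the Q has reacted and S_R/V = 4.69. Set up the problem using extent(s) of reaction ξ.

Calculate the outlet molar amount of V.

56.8 mol

Conversion of Q: Q consumed = 0.606 × 407 = 246.6 mol = 1ξ₁ + 2ξ₂.
Selectivity: 2ξ₁ / (1ξ₂) = 4.69 → ξ₁ = 2.345 ξ₂.
Substitute: (1·2.345 + 2) ξ₂ = 246.6 → ξ₂ = 56.76 mol, ξ₁ = 133.1 mol.
Outlet amounts (n = n₀ + Σ ν·ξ):
  Q: 407 − 1(133.1) − 2(56.76) = 160.4
  R: 0 + 2(133.1) = 266.2
  V: 0 + 1(56.76) = 56.76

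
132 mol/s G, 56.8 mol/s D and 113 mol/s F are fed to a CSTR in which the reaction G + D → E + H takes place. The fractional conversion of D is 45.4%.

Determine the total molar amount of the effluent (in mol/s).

D reacted = 0.454 × 56.8 = 25.79 mol/s; ν_D = −1, so ξ = 25.79/1 = 25.79 mol/s.
Outlet amounts (n = n₀ + ν ξ):
  G: 132 − 1(25.79) = 106.2
  D: 56.8 − 1(25.79) = 31.01
  E: 0 + 1(25.79) = 25.79
  H: 0 + 1(25.79) = 25.79
  F: 113 (inert)
Total out = 106.2 + 31.01 + 25.79 + 25.79 + 113 = 301.8 mol/s.

302 mol/s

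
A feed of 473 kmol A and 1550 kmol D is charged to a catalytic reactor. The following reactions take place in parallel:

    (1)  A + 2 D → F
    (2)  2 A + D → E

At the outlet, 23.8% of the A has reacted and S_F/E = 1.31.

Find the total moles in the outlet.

Conversion of A: A consumed = 0.238 × 473 = 112.6 kmol = 1ξ₁ + 2ξ₂.
Selectivity: 1ξ₁ / (1ξ₂) = 1.31 → ξ₁ = 1.31 ξ₂.
Substitute: (1·1.31 + 2) ξ₂ = 112.6 → ξ₂ = 34.01 kmol, ξ₁ = 44.55 kmol.
Outlet amounts (n = n₀ + Σ ν·ξ):
  A: 473 − 1(44.55) − 2(34.01) = 360.4
  D: 1550 − 2(44.55) − 1(34.01) = 1427
  F: 0 + 1(44.55) = 44.55
  E: 0 + 1(34.01) = 34.01
Total out = 360.4 + 1427 + 44.55 + 34.01 = 1866 kmol.

1870 kmol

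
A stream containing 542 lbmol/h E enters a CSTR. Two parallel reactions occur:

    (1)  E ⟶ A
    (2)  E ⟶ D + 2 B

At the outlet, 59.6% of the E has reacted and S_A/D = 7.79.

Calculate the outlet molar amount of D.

Conversion of E: E consumed = 0.596 × 542 = 323 lbmol/h = 1ξ₁ + 1ξ₂.
Selectivity: 1ξ₁ / (1ξ₂) = 7.79 → ξ₁ = 7.79 ξ₂.
Substitute: (1·7.79 + 1) ξ₂ = 323 → ξ₂ = 36.75 lbmol/h, ξ₁ = 286.3 lbmol/h.
Outlet amounts (n = n₀ + Σ ν·ξ):
  E: 542 − 1(286.3) − 1(36.75) = 219
  A: 0 + 1(286.3) = 286.3
  D: 0 + 1(36.75) = 36.75
  B: 0 + 2(36.75) = 73.5

36.7 lbmol/h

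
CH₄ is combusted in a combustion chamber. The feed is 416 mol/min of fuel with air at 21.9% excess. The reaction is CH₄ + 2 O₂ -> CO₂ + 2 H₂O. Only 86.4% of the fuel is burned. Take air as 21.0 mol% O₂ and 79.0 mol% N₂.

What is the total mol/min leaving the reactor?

Stoichiometric O₂ = 2 × 416 = 832 mol/min; O₂ fed = 832 × 1.219 = 1014 mol/min.
N₂ fed = 1014 × 79/21 = 3815 mol/min.
Fuel reacted = 0.864 × 416 → ξ = 359.4 mol/min.
Outlet (n = n₀ + ν ξ):
  CH₄: 416 − 1(359.4) = 56.58
  O₂: 1014 − 2(359.4) = 295.4
  N₂: 3815 (inert)
  CO₂: 0 + 1(359.4) = 359.4
  H₂O: 0 + 2(359.4) = 718.8
Total out = 56.58 + 295.4 + 3815 + 359.4 + 718.8 = 5246 mol/min.

5250 mol/min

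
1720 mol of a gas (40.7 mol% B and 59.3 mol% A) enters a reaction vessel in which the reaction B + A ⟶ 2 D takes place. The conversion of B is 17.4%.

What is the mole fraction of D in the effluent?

B reacted = 0.174 × 700 = 121.8 mol; ν_B = −1, so ξ = 121.8/1 = 121.8 mol.
Outlet amounts (n = n₀ + ν ξ):
  B: 700 − 1(121.8) = 578.2
  A: 1020 − 1(121.8) = 898.2
  D: 0 + 2(121.8) = 243.6
Total out = 1720 mol; y_D = 243.6 / 1720 = 0.1416.

0.142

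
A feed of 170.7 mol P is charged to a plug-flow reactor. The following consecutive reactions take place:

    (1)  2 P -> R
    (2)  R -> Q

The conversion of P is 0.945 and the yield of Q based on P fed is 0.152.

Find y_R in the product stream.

0.608

Conversion of P: P consumed = 2ξ₁ = 0.945 × 170.7 → ξ₁ = 80.66 mol.
Yield of Q: 1ξ₂ / 170.7 = 0.152 → ξ₂ = 25.95 mol.
Outlet amounts (n = n₀ + Σ ν·ξ):
  P: 170.7 − 2(80.66) = 9.389
  R: 0 + 1(80.66) − 1(25.95) = 54.71
  Q: 0 + 1(25.95) = 25.95
Total out = 90.04 mol; y_R = 54.71 / 90.04 = 0.6076.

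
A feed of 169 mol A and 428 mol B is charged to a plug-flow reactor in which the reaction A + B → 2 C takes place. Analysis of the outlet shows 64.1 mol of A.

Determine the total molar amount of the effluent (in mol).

For A: n = n₀ − 1ξ → 64.1 = 169 − 1ξ, giving ξ = 104.9 mol.
Outlet amounts (n = n₀ + ν ξ):
  A: 169 − 1(104.9) = 64.1
  B: 428 − 1(104.9) = 323.1
  C: 0 + 2(104.9) = 209.8
Total out = 64.1 + 323.1 + 209.8 = 597 mol.

597 mol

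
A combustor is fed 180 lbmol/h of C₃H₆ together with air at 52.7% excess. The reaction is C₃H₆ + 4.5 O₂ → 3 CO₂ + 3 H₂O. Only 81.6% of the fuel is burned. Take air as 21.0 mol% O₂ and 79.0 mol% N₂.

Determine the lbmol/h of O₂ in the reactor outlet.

576 lbmol/h

Stoichiometric O₂ = 4.5 × 180 = 810 lbmol/h; O₂ fed = 810 × 1.527 = 1237 lbmol/h.
N₂ fed = 1237 × 79/21 = 4653 lbmol/h.
Fuel reacted = 0.816 × 180 → ξ = 146.9 lbmol/h.
Outlet (n = n₀ + ν ξ):
  C₃H₆: 180 − 1(146.9) = 33.12
  O₂: 1237 − 4.5(146.9) = 575.9
  N₂: 4653 (inert)
  CO₂: 0 + 3(146.9) = 440.6
  H₂O: 0 + 3(146.9) = 440.6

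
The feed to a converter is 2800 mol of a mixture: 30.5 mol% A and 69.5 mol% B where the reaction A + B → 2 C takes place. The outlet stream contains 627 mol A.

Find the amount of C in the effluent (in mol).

454 mol

For A: n = n₀ − 1ξ → 627 = 854 − 1ξ, giving ξ = 227 mol.
Outlet amounts (n = n₀ + ν ξ):
  A: 854 − 1(227) = 627
  B: 1946 − 1(227) = 1719
  C: 0 + 2(227) = 454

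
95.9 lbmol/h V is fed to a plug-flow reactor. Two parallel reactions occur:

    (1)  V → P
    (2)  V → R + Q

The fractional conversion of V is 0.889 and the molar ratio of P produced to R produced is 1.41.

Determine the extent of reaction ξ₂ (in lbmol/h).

Conversion of V: V consumed = 0.889 × 95.9 = 85.26 lbmol/h = 1ξ₁ + 1ξ₂.
Selectivity: 1ξ₁ / (1ξ₂) = 1.41 → ξ₁ = 1.41 ξ₂.
Substitute: (1·1.41 + 1) ξ₂ = 85.26 → ξ₂ = 35.38 lbmol/h, ξ₁ = 49.88 lbmol/h.
Outlet amounts (n = n₀ + Σ ν·ξ):
  V: 95.9 − 1(49.88) − 1(35.38) = 10.64
  P: 0 + 1(49.88) = 49.88
  R: 0 + 1(35.38) = 35.38
  Q: 0 + 1(35.38) = 35.38

ξ₂ = 35.4 lbmol/h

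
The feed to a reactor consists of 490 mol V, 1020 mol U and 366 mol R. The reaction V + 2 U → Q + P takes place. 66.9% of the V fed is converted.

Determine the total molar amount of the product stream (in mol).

1550 mol

V reacted = 0.669 × 490 = 327.8 mol; ν_V = −1, so ξ = 327.8/1 = 327.8 mol.
Outlet amounts (n = n₀ + ν ξ):
  V: 490 − 1(327.8) = 162.2
  U: 1020 − 2(327.8) = 364.4
  Q: 0 + 1(327.8) = 327.8
  P: 0 + 1(327.8) = 327.8
  R: 366 (inert)
Total out = 162.2 + 364.4 + 327.8 + 327.8 + 366 = 1548 mol.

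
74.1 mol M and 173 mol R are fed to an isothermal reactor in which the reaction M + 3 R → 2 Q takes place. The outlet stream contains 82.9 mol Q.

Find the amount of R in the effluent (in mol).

For Q: n = n₀ + 2ξ → 82.9 = 0 + 2ξ, giving ξ = 41.45 mol.
Outlet amounts (n = n₀ + ν ξ):
  M: 74.1 − 1(41.45) = 32.65
  R: 173 − 3(41.45) = 48.65
  Q: 0 + 2(41.45) = 82.9

48.6 mol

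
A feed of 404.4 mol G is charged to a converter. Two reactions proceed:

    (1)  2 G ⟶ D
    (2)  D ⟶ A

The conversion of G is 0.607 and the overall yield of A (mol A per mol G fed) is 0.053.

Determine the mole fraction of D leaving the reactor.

0.36

Conversion of G: G consumed = 2ξ₁ = 0.607 × 404.4 → ξ₁ = 122.7 mol.
Yield of A: 1ξ₂ / 404.4 = 0.053 → ξ₂ = 21.43 mol.
Outlet amounts (n = n₀ + Σ ν·ξ):
  G: 404.4 − 2(122.7) = 158.9
  D: 0 + 1(122.7) − 1(21.43) = 101.3
  A: 0 + 1(21.43) = 21.43
Total out = 281.7 mol; y_D = 101.3 / 281.7 = 0.3597.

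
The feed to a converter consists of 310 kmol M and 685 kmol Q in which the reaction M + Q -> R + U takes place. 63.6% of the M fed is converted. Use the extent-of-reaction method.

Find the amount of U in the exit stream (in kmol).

197 kmol

M reacted = 0.636 × 310 = 197.2 kmol; ν_M = −1, so ξ = 197.2/1 = 197.2 kmol.
Outlet amounts (n = n₀ + ν ξ):
  M: 310 − 1(197.2) = 112.8
  Q: 685 − 1(197.2) = 487.8
  R: 0 + 1(197.2) = 197.2
  U: 0 + 1(197.2) = 197.2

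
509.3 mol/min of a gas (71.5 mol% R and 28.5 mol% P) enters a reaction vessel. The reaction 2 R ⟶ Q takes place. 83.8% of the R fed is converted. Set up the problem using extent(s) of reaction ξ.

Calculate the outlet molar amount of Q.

R reacted = 0.838 × 364.1 = 305.2 mol/min; ν_R = −2, so ξ = 305.2/2 = 152.6 mol/min.
Outlet amounts (n = n₀ + ν ξ):
  R: 364.1 − 2(152.6) = 58.99
  Q: 0 + 1(152.6) = 152.6
  P: 145.2 (inert)

153 mol/min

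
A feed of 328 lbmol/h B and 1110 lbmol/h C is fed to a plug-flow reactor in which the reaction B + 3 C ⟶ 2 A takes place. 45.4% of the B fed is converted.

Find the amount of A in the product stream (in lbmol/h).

B reacted = 0.454 × 328 = 148.9 lbmol/h; ν_B = −1, so ξ = 148.9/1 = 148.9 lbmol/h.
Outlet amounts (n = n₀ + ν ξ):
  B: 328 − 1(148.9) = 179.1
  C: 1110 − 3(148.9) = 663.3
  A: 0 + 2(148.9) = 297.8

298 lbmol/h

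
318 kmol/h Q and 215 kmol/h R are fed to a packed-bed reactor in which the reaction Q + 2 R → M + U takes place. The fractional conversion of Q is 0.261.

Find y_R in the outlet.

Q reacted = 0.261 × 318 = 83 kmol/h; ν_Q = −1, so ξ = 83/1 = 83 kmol/h.
Outlet amounts (n = n₀ + ν ξ):
  Q: 318 − 1(83) = 235
  R: 215 − 2(83) = 49
  M: 0 + 1(83) = 83
  U: 0 + 1(83) = 83
Total out = 450 kmol/h; y_R = 49 / 450 = 0.1089.

0.109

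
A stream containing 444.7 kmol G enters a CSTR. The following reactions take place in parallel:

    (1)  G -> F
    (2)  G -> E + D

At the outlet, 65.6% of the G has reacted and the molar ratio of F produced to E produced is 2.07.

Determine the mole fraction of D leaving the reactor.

0.176

Conversion of G: G consumed = 0.656 × 444.7 = 291.7 kmol = 1ξ₁ + 1ξ₂.
Selectivity: 1ξ₁ / (1ξ₂) = 2.07 → ξ₁ = 2.07 ξ₂.
Substitute: (1·2.07 + 1) ξ₂ = 291.7 → ξ₂ = 95.02 kmol, ξ₁ = 196.7 kmol.
Outlet amounts (n = n₀ + Σ ν·ξ):
  G: 444.7 − 1(196.7) − 1(95.02) = 153
  F: 0 + 1(196.7) = 196.7
  E: 0 + 1(95.02) = 95.02
  D: 0 + 1(95.02) = 95.02
Total out = 539.7 kmol; y_D = 95.02 / 539.7 = 0.1761.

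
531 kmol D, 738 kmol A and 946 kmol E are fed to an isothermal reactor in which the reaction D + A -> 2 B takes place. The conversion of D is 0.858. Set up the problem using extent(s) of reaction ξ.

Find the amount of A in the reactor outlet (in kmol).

282 kmol

D reacted = 0.858 × 531 = 455.6 kmol; ν_D = −1, so ξ = 455.6/1 = 455.6 kmol.
Outlet amounts (n = n₀ + ν ξ):
  D: 531 − 1(455.6) = 75.4
  A: 738 − 1(455.6) = 282.4
  B: 0 + 2(455.6) = 911.2
  E: 946 (inert)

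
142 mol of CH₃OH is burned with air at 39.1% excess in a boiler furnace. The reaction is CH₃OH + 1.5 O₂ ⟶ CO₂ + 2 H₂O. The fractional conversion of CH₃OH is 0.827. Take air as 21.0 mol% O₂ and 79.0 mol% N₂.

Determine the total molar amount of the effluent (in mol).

1610 mol

Stoichiometric O₂ = 1.5 × 142 = 213 mol; O₂ fed = 213 × 1.391 = 296.3 mol.
N₂ fed = 296.3 × 79/21 = 1115 mol.
Fuel reacted = 0.827 × 142 → ξ = 117.4 mol.
Outlet (n = n₀ + ν ξ):
  CH₃OH: 142 − 1(117.4) = 24.57
  O₂: 296.3 − 1.5(117.4) = 120.1
  N₂: 1115 (inert)
  CO₂: 0 + 1(117.4) = 117.4
  H₂O: 0 + 2(117.4) = 234.9
Total out = 24.57 + 120.1 + 1115 + 117.4 + 234.9 = 1612 mol.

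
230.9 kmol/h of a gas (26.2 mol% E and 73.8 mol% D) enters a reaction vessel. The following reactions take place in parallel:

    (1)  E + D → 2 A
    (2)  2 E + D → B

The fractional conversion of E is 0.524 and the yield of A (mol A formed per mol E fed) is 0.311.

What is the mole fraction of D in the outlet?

0.718

Yield of A: 2ξ₁ / 60.5 = 0.311 → ξ₁ = 9.407 kmol/h.
Conversion of E: 1ξ₁ + 2ξ₂ = 0.524 × 60.5 = 31.7 → ξ₂ = 11.15 kmol/h.
Outlet amounts (n = n₀ + Σ ν·ξ):
  E: 60.5 − 1(9.407) − 2(11.15) = 28.8
  D: 170.4 − 1(9.407) − 1(11.15) = 149.9
  A: 0 + 2(9.407) = 18.81
  B: 0 + 1(11.15) = 11.15
Total out = 208.6 kmol/h; y_D = 149.9 / 208.6 = 0.7183.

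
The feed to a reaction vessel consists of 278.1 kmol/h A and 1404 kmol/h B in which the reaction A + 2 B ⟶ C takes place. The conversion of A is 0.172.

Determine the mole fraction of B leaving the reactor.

0.825

A reacted = 0.172 × 278.1 = 47.83 kmol/h; ν_A = −1, so ξ = 47.83/1 = 47.83 kmol/h.
Outlet amounts (n = n₀ + ν ξ):
  A: 278.1 − 1(47.83) = 230.3
  B: 1404 − 2(47.83) = 1308
  C: 0 + 1(47.83) = 47.83
Total out = 1586 kmol/h; y_B = 1308 / 1586 = 0.8247.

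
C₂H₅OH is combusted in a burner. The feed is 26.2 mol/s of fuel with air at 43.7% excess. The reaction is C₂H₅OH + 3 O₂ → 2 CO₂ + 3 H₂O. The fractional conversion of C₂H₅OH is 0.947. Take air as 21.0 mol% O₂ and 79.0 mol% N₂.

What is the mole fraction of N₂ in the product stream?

0.722

Stoichiometric O₂ = 3 × 26.2 = 78.6 mol/s; O₂ fed = 78.6 × 1.437 = 112.9 mol/s.
N₂ fed = 112.9 × 79/21 = 424.9 mol/s.
Fuel reacted = 0.947 × 26.2 → ξ = 24.81 mol/s.
Outlet (n = n₀ + ν ξ):
  C₂H₅OH: 26.2 − 1(24.81) = 1.389
  O₂: 112.9 − 3(24.81) = 38.51
  N₂: 424.9 (inert)
  CO₂: 0 + 2(24.81) = 49.62
  H₂O: 0 + 3(24.81) = 74.43
Total out = 588.9 mol/s; y_N₂ = 424.9 / 588.9 = 0.7216.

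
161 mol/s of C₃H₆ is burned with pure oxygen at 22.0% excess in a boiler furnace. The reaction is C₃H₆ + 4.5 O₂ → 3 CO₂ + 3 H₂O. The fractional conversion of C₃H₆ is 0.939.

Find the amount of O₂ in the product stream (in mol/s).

204 mol/s

Stoichiometric O₂ = 4.5 × 161 = 724.5 mol/s; O₂ fed = 724.5 × 1.220 = 883.9 mol/s.
Fuel reacted = 0.939 × 161 → ξ = 151.2 mol/s.
Outlet (n = n₀ + ν ξ):
  C₃H₆: 161 − 1(151.2) = 9.821
  O₂: 883.9 − 4.5(151.2) = 203.6
  CO₂: 0 + 3(151.2) = 453.5
  H₂O: 0 + 3(151.2) = 453.5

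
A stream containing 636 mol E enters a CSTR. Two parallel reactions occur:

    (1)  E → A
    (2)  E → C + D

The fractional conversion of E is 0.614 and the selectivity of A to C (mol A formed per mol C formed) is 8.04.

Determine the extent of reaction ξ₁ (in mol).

Conversion of E: E consumed = 0.614 × 636 = 390.5 mol = 1ξ₁ + 1ξ₂.
Selectivity: 1ξ₁ / (1ξ₂) = 8.04 → ξ₁ = 8.04 ξ₂.
Substitute: (1·8.04 + 1) ξ₂ = 390.5 → ξ₂ = 43.2 mol, ξ₁ = 347.3 mol.
Outlet amounts (n = n₀ + Σ ν·ξ):
  E: 636 − 1(347.3) − 1(43.2) = 245.5
  A: 0 + 1(347.3) = 347.3
  C: 0 + 1(43.2) = 43.2
  D: 0 + 1(43.2) = 43.2

ξ₁ = 347 mol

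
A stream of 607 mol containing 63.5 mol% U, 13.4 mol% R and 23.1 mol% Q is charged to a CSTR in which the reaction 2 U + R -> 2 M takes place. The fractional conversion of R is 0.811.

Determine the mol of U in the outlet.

R reacted = 0.811 × 81.34 = 65.97 mol; ν_R = −1, so ξ = 65.97/1 = 65.97 mol.
Outlet amounts (n = n₀ + ν ξ):
  U: 385.4 − 2(65.97) = 253.5
  R: 81.34 − 1(65.97) = 15.37
  M: 0 + 2(65.97) = 131.9
  Q: 140.2 (inert)

254 mol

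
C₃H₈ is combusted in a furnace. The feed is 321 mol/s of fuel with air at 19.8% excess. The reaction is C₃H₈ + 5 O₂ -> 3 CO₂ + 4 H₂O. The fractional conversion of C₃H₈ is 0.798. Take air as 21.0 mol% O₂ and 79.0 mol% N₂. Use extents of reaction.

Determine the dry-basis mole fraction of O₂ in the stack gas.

0.0737

Stoichiometric O₂ = 5 × 321 = 1605 mol/s; O₂ fed = 1605 × 1.198 = 1923 mol/s.
N₂ fed = 1923 × 79/21 = 7233 mol/s.
Fuel reacted = 0.798 × 321 → ξ = 256.2 mol/s.
Outlet (n = n₀ + ν ξ):
  C₃H₈: 321 − 1(256.2) = 64.84
  O₂: 1923 − 5(256.2) = 642
  N₂: 7233 (inert)
  CO₂: 0 + 3(256.2) = 768.5
  H₂O: 0 + 4(256.2) = 1025
Dry total = 8709 mol/s; y_O₂ (dry) = 642 / 8709 = 0.07372.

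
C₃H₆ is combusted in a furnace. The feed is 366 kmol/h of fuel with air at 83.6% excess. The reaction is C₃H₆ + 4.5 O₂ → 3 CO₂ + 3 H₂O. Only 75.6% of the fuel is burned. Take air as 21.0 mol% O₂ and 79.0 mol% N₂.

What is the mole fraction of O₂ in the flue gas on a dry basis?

0.126

Stoichiometric O₂ = 4.5 × 366 = 1647 kmol/h; O₂ fed = 1647 × 1.836 = 3024 kmol/h.
N₂ fed = 3024 × 79/21 = 11380 kmol/h.
Fuel reacted = 0.756 × 366 → ξ = 276.7 kmol/h.
Outlet (n = n₀ + ν ξ):
  C₃H₆: 366 − 1(276.7) = 89.3
  O₂: 3024 − 4.5(276.7) = 1779
  N₂: 11380 (inert)
  CO₂: 0 + 3(276.7) = 830.1
  H₂O: 0 + 3(276.7) = 830.1
Dry total = 14070 kmol/h; y_O₂ (dry) = 1779 / 14070 = 0.1264.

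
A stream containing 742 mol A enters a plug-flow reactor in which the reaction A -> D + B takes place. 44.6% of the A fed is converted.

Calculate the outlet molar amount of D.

A reacted = 0.446 × 742 = 330.9 mol; ν_A = −1, so ξ = 330.9/1 = 330.9 mol.
Outlet amounts (n = n₀ + ν ξ):
  A: 742 − 1(330.9) = 411.1
  D: 0 + 1(330.9) = 330.9
  B: 0 + 1(330.9) = 330.9

331 mol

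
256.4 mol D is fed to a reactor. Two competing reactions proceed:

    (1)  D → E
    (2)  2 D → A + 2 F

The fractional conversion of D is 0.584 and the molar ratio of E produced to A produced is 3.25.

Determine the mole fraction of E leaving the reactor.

Conversion of D: D consumed = 0.584 × 256.4 = 149.7 mol = 1ξ₁ + 2ξ₂.
Selectivity: 1ξ₁ / (1ξ₂) = 3.25 → ξ₁ = 3.25 ξ₂.
Substitute: (1·3.25 + 2) ξ₂ = 149.7 → ξ₂ = 28.52 mol, ξ₁ = 92.69 mol.
Outlet amounts (n = n₀ + Σ ν·ξ):
  D: 256.4 − 1(92.69) − 2(28.52) = 106.7
  E: 0 + 1(92.69) = 92.69
  A: 0 + 1(28.52) = 28.52
  F: 0 + 2(28.52) = 57.04
Total out = 284.9 mol; y_E = 92.69 / 284.9 = 0.3253.

0.325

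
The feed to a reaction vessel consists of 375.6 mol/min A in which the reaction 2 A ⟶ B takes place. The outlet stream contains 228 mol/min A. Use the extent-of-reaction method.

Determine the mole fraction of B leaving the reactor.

0.245

For A: n = n₀ − 2ξ → 228 = 375.6 − 2ξ, giving ξ = 73.8 mol/min.
Outlet amounts (n = n₀ + ν ξ):
  A: 375.6 − 2(73.8) = 228
  B: 0 + 1(73.8) = 73.8
Total out = 301.8 mol/min; y_B = 73.8 / 301.8 = 0.2445.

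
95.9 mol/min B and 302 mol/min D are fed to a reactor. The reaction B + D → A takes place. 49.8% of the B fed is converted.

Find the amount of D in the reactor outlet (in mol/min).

254 mol/min

B reacted = 0.498 × 95.9 = 47.76 mol/min; ν_B = −1, so ξ = 47.76/1 = 47.76 mol/min.
Outlet amounts (n = n₀ + ν ξ):
  B: 95.9 − 1(47.76) = 48.14
  D: 302 − 1(47.76) = 254.2
  A: 0 + 1(47.76) = 47.76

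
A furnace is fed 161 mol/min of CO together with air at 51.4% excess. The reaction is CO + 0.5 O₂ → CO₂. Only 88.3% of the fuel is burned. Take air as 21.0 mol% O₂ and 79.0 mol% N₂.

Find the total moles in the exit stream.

Stoichiometric O₂ = 0.5 × 161 = 80.5 mol/min; O₂ fed = 80.5 × 1.514 = 121.9 mol/min.
N₂ fed = 121.9 × 79/21 = 458.5 mol/min.
Fuel reacted = 0.883 × 161 → ξ = 142.2 mol/min.
Outlet (n = n₀ + ν ξ):
  CO: 161 − 1(142.2) = 18.84
  O₂: 121.9 − 0.5(142.2) = 50.8
  N₂: 458.5 (inert)
  CO₂: 0 + 1(142.2) = 142.2
Total out = 18.84 + 50.8 + 458.5 + 142.2 = 670.3 mol/min.

670 mol/min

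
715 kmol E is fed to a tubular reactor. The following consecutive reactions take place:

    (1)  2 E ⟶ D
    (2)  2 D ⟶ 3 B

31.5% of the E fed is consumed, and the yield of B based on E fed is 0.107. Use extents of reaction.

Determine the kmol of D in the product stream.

Conversion of E: E consumed = 2ξ₁ = 0.315 × 715 → ξ₁ = 112.6 kmol.
Yield of B: 3ξ₂ / 715 = 0.107 → ξ₂ = 25.5 kmol.
Outlet amounts (n = n₀ + Σ ν·ξ):
  E: 715 − 2(112.6) = 489.8
  D: 0 + 1(112.6) − 2(25.5) = 61.61
  B: 0 + 3(25.5) = 76.5

61.6 kmol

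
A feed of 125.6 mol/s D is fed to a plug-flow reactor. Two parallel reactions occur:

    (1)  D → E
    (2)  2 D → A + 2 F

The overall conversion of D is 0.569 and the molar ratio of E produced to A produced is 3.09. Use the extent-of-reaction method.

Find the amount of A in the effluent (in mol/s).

14 mol/s

Conversion of D: D consumed = 0.569 × 125.6 = 71.47 mol/s = 1ξ₁ + 2ξ₂.
Selectivity: 1ξ₁ / (1ξ₂) = 3.09 → ξ₁ = 3.09 ξ₂.
Substitute: (1·3.09 + 2) ξ₂ = 71.47 → ξ₂ = 14.04 mol/s, ξ₁ = 43.39 mol/s.
Outlet amounts (n = n₀ + Σ ν·ξ):
  D: 125.6 − 1(43.39) − 2(14.04) = 54.13
  E: 0 + 1(43.39) = 43.39
  A: 0 + 1(14.04) = 14.04
  F: 0 + 2(14.04) = 28.08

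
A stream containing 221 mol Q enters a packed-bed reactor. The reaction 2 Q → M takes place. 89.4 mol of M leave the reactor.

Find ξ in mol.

ξ = 89.4 mol

For M: n = n₀ + 1ξ → 89.4 = 0 + 1ξ, giving ξ = 89.4 mol.
Outlet amounts (n = n₀ + ν ξ):
  Q: 221 − 2(89.4) = 42.2
  M: 0 + 1(89.4) = 89.4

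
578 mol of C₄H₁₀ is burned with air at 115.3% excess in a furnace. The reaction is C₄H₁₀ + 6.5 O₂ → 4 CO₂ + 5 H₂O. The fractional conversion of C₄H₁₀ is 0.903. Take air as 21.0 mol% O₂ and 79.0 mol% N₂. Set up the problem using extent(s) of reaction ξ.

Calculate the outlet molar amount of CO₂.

2090 mol

Stoichiometric O₂ = 6.5 × 578 = 3757 mol; O₂ fed = 3757 × 2.153 = 8089 mol.
N₂ fed = 8089 × 79/21 = 30430 mol.
Fuel reacted = 0.903 × 578 → ξ = 521.9 mol.
Outlet (n = n₀ + ν ξ):
  C₄H₁₀: 578 − 1(521.9) = 56.07
  O₂: 8089 − 6.5(521.9) = 4696
  N₂: 30430 (inert)
  CO₂: 0 + 4(521.9) = 2088
  H₂O: 0 + 5(521.9) = 2610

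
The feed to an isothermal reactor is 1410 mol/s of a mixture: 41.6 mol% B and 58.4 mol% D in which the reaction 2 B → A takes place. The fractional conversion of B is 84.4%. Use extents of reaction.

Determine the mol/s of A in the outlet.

248 mol/s

B reacted = 0.844 × 586.6 = 495.1 mol/s; ν_B = −2, so ξ = 495.1/2 = 247.5 mol/s.
Outlet amounts (n = n₀ + ν ξ):
  B: 586.6 − 2(247.5) = 91.5
  A: 0 + 1(247.5) = 247.5
  D: 823.4 (inert)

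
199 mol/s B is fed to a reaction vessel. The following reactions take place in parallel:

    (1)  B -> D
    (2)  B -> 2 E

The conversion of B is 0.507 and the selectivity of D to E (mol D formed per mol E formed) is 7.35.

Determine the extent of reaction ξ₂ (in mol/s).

ξ₂ = 6.43 mol/s

Conversion of B: B consumed = 0.507 × 199 = 100.9 mol/s = 1ξ₁ + 1ξ₂.
Selectivity: 1ξ₁ / (2ξ₂) = 7.35 → ξ₁ = 14.7 ξ₂.
Substitute: (1·14.7 + 1) ξ₂ = 100.9 → ξ₂ = 6.426 mol/s, ξ₁ = 94.47 mol/s.
Outlet amounts (n = n₀ + Σ ν·ξ):
  B: 199 − 1(94.47) − 1(6.426) = 98.11
  D: 0 + 1(94.47) = 94.47
  E: 0 + 2(6.426) = 12.85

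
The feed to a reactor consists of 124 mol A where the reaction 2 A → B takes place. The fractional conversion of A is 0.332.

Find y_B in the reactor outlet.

0.199

A reacted = 0.332 × 124 = 41.17 mol; ν_A = −2, so ξ = 41.17/2 = 20.58 mol.
Outlet amounts (n = n₀ + ν ξ):
  A: 124 − 2(20.58) = 82.83
  B: 0 + 1(20.58) = 20.58
Total out = 103.4 mol; y_B = 20.58 / 103.4 = 0.199.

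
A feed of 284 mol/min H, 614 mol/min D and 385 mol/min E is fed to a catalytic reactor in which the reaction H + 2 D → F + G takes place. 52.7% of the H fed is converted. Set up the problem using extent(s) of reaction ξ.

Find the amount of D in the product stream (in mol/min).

315 mol/min

H reacted = 0.527 × 284 = 149.7 mol/min; ν_H = −1, so ξ = 149.7/1 = 149.7 mol/min.
Outlet amounts (n = n₀ + ν ξ):
  H: 284 − 1(149.7) = 134.3
  D: 614 − 2(149.7) = 314.7
  F: 0 + 1(149.7) = 149.7
  G: 0 + 1(149.7) = 149.7
  E: 385 (inert)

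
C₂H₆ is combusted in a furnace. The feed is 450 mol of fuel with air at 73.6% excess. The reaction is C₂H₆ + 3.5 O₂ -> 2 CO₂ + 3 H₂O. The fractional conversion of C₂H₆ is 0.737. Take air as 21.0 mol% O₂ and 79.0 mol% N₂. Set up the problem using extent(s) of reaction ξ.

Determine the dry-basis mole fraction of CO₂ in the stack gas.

0.0525

Stoichiometric O₂ = 3.5 × 450 = 1575 mol; O₂ fed = 1575 × 1.736 = 2734 mol.
N₂ fed = 2734 × 79/21 = 10290 mol.
Fuel reacted = 0.737 × 450 → ξ = 331.6 mol.
Outlet (n = n₀ + ν ξ):
  C₂H₆: 450 − 1(331.6) = 118.4
  O₂: 2734 − 3.5(331.6) = 1573
  N₂: 10290 (inert)
  CO₂: 0 + 2(331.6) = 663.3
  H₂O: 0 + 3(331.6) = 994.9
Dry total = 12640 mol; y_CO₂ (dry) = 663.3 / 12640 = 0.05247.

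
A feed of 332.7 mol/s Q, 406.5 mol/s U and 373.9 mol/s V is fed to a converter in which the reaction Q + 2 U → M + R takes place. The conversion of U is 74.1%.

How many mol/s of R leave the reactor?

U reacted = 0.741 × 406.5 = 301.2 mol/s; ν_U = −2, so ξ = 301.2/2 = 150.6 mol/s.
Outlet amounts (n = n₀ + ν ξ):
  Q: 332.7 − 1(150.6) = 182.1
  U: 406.5 − 2(150.6) = 105.3
  M: 0 + 1(150.6) = 150.6
  R: 0 + 1(150.6) = 150.6
  V: 373.9 (inert)

151 mol/s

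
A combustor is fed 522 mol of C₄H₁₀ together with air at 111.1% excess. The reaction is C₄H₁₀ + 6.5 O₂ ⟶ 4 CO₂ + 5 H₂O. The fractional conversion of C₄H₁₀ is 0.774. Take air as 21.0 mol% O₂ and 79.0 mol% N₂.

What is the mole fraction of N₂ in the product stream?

0.765

Stoichiometric O₂ = 6.5 × 522 = 3393 mol; O₂ fed = 3393 × 2.111 = 7163 mol.
N₂ fed = 7163 × 79/21 = 26950 mol.
Fuel reacted = 0.774 × 522 → ξ = 404 mol.
Outlet (n = n₀ + ν ξ):
  C₄H₁₀: 522 − 1(404) = 118
  O₂: 7163 − 6.5(404) = 4536
  N₂: 26950 (inert)
  CO₂: 0 + 4(404) = 1616
  H₂O: 0 + 5(404) = 2020
Total out = 35240 mol; y_N₂ = 26950 / 35240 = 0.7647.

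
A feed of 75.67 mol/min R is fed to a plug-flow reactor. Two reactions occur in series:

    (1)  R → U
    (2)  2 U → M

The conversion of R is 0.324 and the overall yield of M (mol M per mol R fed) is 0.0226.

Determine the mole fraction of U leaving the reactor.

Conversion of R: R consumed = 1ξ₁ = 0.324 × 75.67 → ξ₁ = 24.52 mol/min.
Yield of M: 1ξ₂ / 75.67 = 0.0226 → ξ₂ = 1.71 mol/min.
Outlet amounts (n = n₀ + Σ ν·ξ):
  R: 75.67 − 1(24.52) = 51.15
  U: 0 + 1(24.52) − 2(1.71) = 21.1
  M: 0 + 1(1.71) = 1.71
Total out = 73.96 mol/min; y_U = 21.1 / 73.96 = 0.2852.

0.285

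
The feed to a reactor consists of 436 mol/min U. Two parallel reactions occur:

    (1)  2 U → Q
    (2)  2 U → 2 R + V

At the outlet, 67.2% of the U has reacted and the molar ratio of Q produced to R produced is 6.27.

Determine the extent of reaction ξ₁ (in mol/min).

Conversion of U: U consumed = 0.672 × 436 = 293 mol/min = 2ξ₁ + 2ξ₂.
Selectivity: 1ξ₁ / (2ξ₂) = 6.27 → ξ₁ = 12.54 ξ₂.
Substitute: (2·12.54 + 2) ξ₂ = 293 → ξ₂ = 10.82 mol/min, ξ₁ = 135.7 mol/min.
Outlet amounts (n = n₀ + Σ ν·ξ):
  U: 436 − 2(135.7) − 2(10.82) = 143
  Q: 0 + 1(135.7) = 135.7
  R: 0 + 2(10.82) = 21.64
  V: 0 + 1(10.82) = 10.82

ξ₁ = 136 mol/min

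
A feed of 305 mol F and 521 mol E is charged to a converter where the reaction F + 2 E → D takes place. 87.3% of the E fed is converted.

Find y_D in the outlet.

E reacted = 0.873 × 521 = 454.8 mol; ν_E = −2, so ξ = 454.8/2 = 227.4 mol.
Outlet amounts (n = n₀ + ν ξ):
  F: 305 − 1(227.4) = 77.58
  E: 521 − 2(227.4) = 66.17
  D: 0 + 1(227.4) = 227.4
Total out = 371.2 mol; y_D = 227.4 / 371.2 = 0.6127.

0.613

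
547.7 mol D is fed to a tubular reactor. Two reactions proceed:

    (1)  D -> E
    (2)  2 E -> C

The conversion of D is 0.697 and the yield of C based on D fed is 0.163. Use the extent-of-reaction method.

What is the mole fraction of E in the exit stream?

Conversion of D: D consumed = 1ξ₁ = 0.697 × 547.7 → ξ₁ = 381.7 mol.
Yield of C: 1ξ₂ / 547.7 = 0.163 → ξ₂ = 89.28 mol.
Outlet amounts (n = n₀ + Σ ν·ξ):
  D: 547.7 − 1(381.7) = 166
  E: 0 + 1(381.7) − 2(89.28) = 203.2
  C: 0 + 1(89.28) = 89.28
Total out = 458.4 mol; y_E = 203.2 / 458.4 = 0.4432.

0.443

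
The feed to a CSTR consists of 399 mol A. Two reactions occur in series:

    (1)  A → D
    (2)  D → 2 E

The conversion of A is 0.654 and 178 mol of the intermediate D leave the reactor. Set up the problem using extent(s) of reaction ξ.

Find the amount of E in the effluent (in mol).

Conversion of A: A consumed = 1ξ₁ = 0.654 × 399 → ξ₁ = 260.9 mol.
D balance: n_D = 0 + 1ξ₁ − 1ξ₂ = 178 → ξ₂ = (1·260.9 − 178)/1 = 82.95 mol.
Outlet amounts (n = n₀ + Σ ν·ξ):
  A: 399 − 1(260.9) = 138.1
  D: 0 + 1(260.9) − 1(82.95) = 178
  E: 0 + 2(82.95) = 165.9

166 mol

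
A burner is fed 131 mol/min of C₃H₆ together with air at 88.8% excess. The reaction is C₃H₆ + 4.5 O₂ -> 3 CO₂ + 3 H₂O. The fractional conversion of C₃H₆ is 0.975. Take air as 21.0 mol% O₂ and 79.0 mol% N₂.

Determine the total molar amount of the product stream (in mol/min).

Stoichiometric O₂ = 4.5 × 131 = 589.5 mol/min; O₂ fed = 589.5 × 1.888 = 1113 mol/min.
N₂ fed = 1113 × 79/21 = 4187 mol/min.
Fuel reacted = 0.975 × 131 → ξ = 127.7 mol/min.
Outlet (n = n₀ + ν ξ):
  C₃H₆: 131 − 1(127.7) = 3.275
  O₂: 1113 − 4.5(127.7) = 538.2
  N₂: 4187 (inert)
  CO₂: 0 + 3(127.7) = 383.2
  H₂O: 0 + 3(127.7) = 383.2
Total out = 3.275 + 538.2 + 4187 + 383.2 + 383.2 = 5495 mol/min.

5490 mol/min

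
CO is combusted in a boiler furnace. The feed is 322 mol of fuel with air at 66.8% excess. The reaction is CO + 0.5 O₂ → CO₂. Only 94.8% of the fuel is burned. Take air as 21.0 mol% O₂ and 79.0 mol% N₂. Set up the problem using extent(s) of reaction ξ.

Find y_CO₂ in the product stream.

Stoichiometric O₂ = 0.5 × 322 = 161 mol; O₂ fed = 161 × 1.668 = 268.5 mol.
N₂ fed = 268.5 × 79/21 = 1010 mol.
Fuel reacted = 0.948 × 322 → ξ = 305.3 mol.
Outlet (n = n₀ + ν ξ):
  CO: 322 − 1(305.3) = 16.74
  O₂: 268.5 − 0.5(305.3) = 115.9
  N₂: 1010 (inert)
  CO₂: 0 + 1(305.3) = 305.3
Total out = 1448 mol; y_CO₂ = 305.3 / 1448 = 0.2108.

0.211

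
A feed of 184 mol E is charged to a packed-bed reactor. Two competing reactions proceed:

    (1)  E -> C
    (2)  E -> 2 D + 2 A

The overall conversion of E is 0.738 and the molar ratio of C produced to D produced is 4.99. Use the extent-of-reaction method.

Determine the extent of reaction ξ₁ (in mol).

Conversion of E: E consumed = 0.738 × 184 = 135.8 mol = 1ξ₁ + 1ξ₂.
Selectivity: 1ξ₁ / (2ξ₂) = 4.99 → ξ₁ = 9.98 ξ₂.
Substitute: (1·9.98 + 1) ξ₂ = 135.8 → ξ₂ = 12.37 mol, ξ₁ = 123.4 mol.
Outlet amounts (n = n₀ + Σ ν·ξ):
  E: 184 − 1(123.4) − 1(12.37) = 48.21
  C: 0 + 1(123.4) = 123.4
  D: 0 + 2(12.37) = 24.73
  A: 0 + 2(12.37) = 24.73

ξ₁ = 123 mol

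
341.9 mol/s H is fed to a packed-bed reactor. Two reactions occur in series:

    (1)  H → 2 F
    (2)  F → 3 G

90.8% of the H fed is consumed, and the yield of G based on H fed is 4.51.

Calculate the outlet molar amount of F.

Conversion of H: H consumed = 1ξ₁ = 0.908 × 341.9 → ξ₁ = 310.4 mol/s.
Yield of G: 3ξ₂ / 341.9 = 4.51 → ξ₂ = 514 mol/s.
Outlet amounts (n = n₀ + Σ ν·ξ):
  H: 341.9 − 1(310.4) = 31.45
  F: 0 + 2(310.4) − 1(514) = 106.9
  G: 0 + 3(514) = 1542

107 mol/s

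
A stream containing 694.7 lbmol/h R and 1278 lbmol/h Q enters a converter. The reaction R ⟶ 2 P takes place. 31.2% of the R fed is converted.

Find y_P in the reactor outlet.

0.198

R reacted = 0.312 × 694.7 = 216.7 lbmol/h; ν_R = −1, so ξ = 216.7/1 = 216.7 lbmol/h.
Outlet amounts (n = n₀ + ν ξ):
  R: 694.7 − 1(216.7) = 478
  P: 0 + 2(216.7) = 433.5
  Q: 1278 (inert)
Total out = 2189 lbmol/h; y_P = 433.5 / 2189 = 0.198.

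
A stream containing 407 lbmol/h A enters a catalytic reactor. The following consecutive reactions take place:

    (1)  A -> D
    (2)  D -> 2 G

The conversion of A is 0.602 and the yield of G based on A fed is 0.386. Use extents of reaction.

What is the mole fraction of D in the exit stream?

0.343

Conversion of A: A consumed = 1ξ₁ = 0.602 × 407 → ξ₁ = 245 lbmol/h.
Yield of G: 2ξ₂ / 407 = 0.386 → ξ₂ = 78.55 lbmol/h.
Outlet amounts (n = n₀ + Σ ν·ξ):
  A: 407 − 1(245) = 162
  D: 0 + 1(245) − 1(78.55) = 166.5
  G: 0 + 2(78.55) = 157.1
Total out = 485.6 lbmol/h; y_D = 166.5 / 485.6 = 0.3428.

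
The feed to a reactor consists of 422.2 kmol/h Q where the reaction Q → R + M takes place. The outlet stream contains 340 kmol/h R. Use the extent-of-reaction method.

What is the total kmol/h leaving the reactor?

762 kmol/h

For R: n = n₀ + 1ξ → 340 = 0 + 1ξ, giving ξ = 340 kmol/h.
Outlet amounts (n = n₀ + ν ξ):
  Q: 422.2 − 1(340) = 82.2
  R: 0 + 1(340) = 340
  M: 0 + 1(340) = 340
Total out = 82.2 + 340 + 340 = 762.2 kmol/h.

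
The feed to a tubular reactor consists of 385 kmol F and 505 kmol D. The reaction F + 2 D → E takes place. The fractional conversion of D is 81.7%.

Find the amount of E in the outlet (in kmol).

206 kmol

D reacted = 0.817 × 505 = 412.6 kmol; ν_D = −2, so ξ = 412.6/2 = 206.3 kmol.
Outlet amounts (n = n₀ + ν ξ):
  F: 385 − 1(206.3) = 178.7
  D: 505 − 2(206.3) = 92.42
  E: 0 + 1(206.3) = 206.3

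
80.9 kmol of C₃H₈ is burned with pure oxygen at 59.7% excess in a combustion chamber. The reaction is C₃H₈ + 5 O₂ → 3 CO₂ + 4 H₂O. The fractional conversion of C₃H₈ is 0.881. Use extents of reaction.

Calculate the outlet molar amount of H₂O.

285 kmol

Stoichiometric O₂ = 5 × 80.9 = 404.5 kmol; O₂ fed = 404.5 × 1.597 = 646 kmol.
Fuel reacted = 0.881 × 80.9 → ξ = 71.27 kmol.
Outlet (n = n₀ + ν ξ):
  C₃H₈: 80.9 − 1(71.27) = 9.627
  O₂: 646 − 5(71.27) = 289.6
  CO₂: 0 + 3(71.27) = 213.8
  H₂O: 0 + 4(71.27) = 285.1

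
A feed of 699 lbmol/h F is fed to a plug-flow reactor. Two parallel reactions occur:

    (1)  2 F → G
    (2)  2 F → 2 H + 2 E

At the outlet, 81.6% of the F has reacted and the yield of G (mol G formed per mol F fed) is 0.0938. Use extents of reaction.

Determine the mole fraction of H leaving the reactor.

Yield of G: 1ξ₁ / 699 = 0.0938 → ξ₁ = 65.57 lbmol/h.
Conversion of F: 2ξ₁ + 2ξ₂ = 0.816 × 699 = 570.4 → ξ₂ = 219.6 lbmol/h.
Outlet amounts (n = n₀ + Σ ν·ξ):
  F: 699 − 2(65.57) − 2(219.6) = 128.6
  G: 0 + 1(65.57) = 65.57
  H: 0 + 2(219.6) = 439.3
  E: 0 + 2(219.6) = 439.3
Total out = 1073 lbmol/h; y_H = 439.3 / 1073 = 0.4095.

0.409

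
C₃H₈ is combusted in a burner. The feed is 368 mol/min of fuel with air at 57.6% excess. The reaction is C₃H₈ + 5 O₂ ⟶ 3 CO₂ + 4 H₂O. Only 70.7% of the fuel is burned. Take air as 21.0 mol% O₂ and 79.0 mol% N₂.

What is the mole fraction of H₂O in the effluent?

0.0721

Stoichiometric O₂ = 5 × 368 = 1840 mol/min; O₂ fed = 1840 × 1.576 = 2900 mol/min.
N₂ fed = 2900 × 79/21 = 10910 mol/min.
Fuel reacted = 0.707 × 368 → ξ = 260.2 mol/min.
Outlet (n = n₀ + ν ξ):
  C₃H₈: 368 − 1(260.2) = 107.8
  O₂: 2900 − 5(260.2) = 1599
  N₂: 10910 (inert)
  CO₂: 0 + 3(260.2) = 780.5
  H₂O: 0 + 4(260.2) = 1041
Total out = 14440 mol/min; y_H₂O = 1041 / 14440 = 0.07209.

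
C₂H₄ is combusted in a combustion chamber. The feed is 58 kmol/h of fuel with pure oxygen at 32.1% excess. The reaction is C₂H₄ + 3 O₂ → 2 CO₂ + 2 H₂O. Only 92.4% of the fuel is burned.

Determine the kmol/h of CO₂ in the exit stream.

107 kmol/h

Stoichiometric O₂ = 3 × 58 = 174 kmol/h; O₂ fed = 174 × 1.321 = 229.9 kmol/h.
Fuel reacted = 0.924 × 58 → ξ = 53.59 kmol/h.
Outlet (n = n₀ + ν ξ):
  C₂H₄: 58 − 1(53.59) = 4.408
  O₂: 229.9 − 3(53.59) = 69.08
  CO₂: 0 + 2(53.59) = 107.2
  H₂O: 0 + 2(53.59) = 107.2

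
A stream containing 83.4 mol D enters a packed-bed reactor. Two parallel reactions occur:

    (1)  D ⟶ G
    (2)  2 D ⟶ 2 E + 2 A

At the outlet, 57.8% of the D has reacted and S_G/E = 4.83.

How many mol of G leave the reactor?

39.9 mol

Conversion of D: D consumed = 0.578 × 83.4 = 48.21 mol = 1ξ₁ + 2ξ₂.
Selectivity: 1ξ₁ / (2ξ₂) = 4.83 → ξ₁ = 9.66 ξ₂.
Substitute: (1·9.66 + 2) ξ₂ = 48.21 → ξ₂ = 4.134 mol, ξ₁ = 39.94 mol.
Outlet amounts (n = n₀ + Σ ν·ξ):
  D: 83.4 − 1(39.94) − 2(4.134) = 35.19
  G: 0 + 1(39.94) = 39.94
  E: 0 + 2(4.134) = 8.268
  A: 0 + 2(4.134) = 8.268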